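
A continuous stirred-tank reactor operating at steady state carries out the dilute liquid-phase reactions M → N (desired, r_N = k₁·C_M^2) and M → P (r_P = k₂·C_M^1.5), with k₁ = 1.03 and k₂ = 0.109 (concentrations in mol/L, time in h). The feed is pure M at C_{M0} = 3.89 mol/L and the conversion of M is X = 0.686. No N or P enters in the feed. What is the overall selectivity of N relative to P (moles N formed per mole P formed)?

10.4

Exit C_M = C_{M0}(1−X) = 3.89×0.314 = 1.221 mol/L.
In a CSTR the entire volume is at exit conditions, so r_N = 1.03×1.221^2 = 1.537 and r_P = 0.109×1.221^1.5 = 0.1471.
Overall selectivity = C_N/C_P = r_Nτ/(r_Pτ) = r_N/r_P = 10.4.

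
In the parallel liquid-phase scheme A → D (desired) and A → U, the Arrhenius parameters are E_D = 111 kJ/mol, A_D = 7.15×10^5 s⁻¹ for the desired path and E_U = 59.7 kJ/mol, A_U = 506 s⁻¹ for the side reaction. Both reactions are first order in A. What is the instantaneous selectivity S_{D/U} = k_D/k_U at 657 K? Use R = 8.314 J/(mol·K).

0.118

Since both paths have the same order in A, the concentration cancels and S_{D/U} = k_D/k_U = (A_D/A_U)·exp[(E_U−E_D)/(RT)].
(E_U−E_D)/(RT) = (59.7−111)×10³/(8.314×657) = -51300/5462 = -9.392.
k_D/k_U = (7.15×10^5/506)·exp(-9.392) = 1413 × 8.342×10^-5 = 0.118.
Since E_D > E_U, raising the temperature improves selectivity toward D.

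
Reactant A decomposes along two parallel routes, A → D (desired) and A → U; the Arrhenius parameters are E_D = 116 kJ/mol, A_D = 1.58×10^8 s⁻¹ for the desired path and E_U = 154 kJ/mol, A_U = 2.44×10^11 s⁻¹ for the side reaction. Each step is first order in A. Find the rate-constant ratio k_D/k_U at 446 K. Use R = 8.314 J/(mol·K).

Since both paths have the same order in A, the concentration cancels and S_{D/U} = k_D/k_U = (A_D/A_U)·exp[(E_U−E_D)/(RT)].
(E_U−E_D)/(RT) = (154−116)×10³/(8.314×446) = 38000/3708 = 10.25.
k_D/k_U = (1.58×10^8/2.44×10^11)·exp(10.25) = 6.475×10^-4 × 28226 = 18.3.

18.3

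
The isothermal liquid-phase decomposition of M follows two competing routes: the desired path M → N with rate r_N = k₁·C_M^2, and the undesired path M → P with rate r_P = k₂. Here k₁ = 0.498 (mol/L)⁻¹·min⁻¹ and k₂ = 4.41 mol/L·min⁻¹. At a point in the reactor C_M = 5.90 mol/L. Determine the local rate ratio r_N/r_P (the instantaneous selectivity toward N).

S_{N/P} = r_N/r_P = (k₁·C_M^2)/(k₂) = (k₁/k₂)·C_M^2.
= (0.498×5.900^2) / (4.41) = 17.34/4.410 = 3.93.
Since the desired path is higher order in M, keeping C_M high (PFR or concentrated feed) favours N.

3.93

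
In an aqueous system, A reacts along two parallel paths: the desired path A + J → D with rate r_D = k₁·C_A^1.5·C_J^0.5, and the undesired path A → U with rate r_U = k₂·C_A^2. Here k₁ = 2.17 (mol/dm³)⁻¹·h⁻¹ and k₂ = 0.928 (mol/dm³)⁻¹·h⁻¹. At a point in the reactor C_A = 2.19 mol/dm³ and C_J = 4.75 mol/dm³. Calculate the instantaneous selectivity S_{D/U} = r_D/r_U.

3.44

S_{D/U} = r_D/r_U = (k₁·C_A^1.5·C_J^0.5)/(k₂·C_A^2) = (k₁/k₂)·C_A^-0.5·C_J^0.5.
= (2.17×2.190^1.5×4.750^0.5) / (0.928×2.190^2) = 15.33/4.451 = 3.44.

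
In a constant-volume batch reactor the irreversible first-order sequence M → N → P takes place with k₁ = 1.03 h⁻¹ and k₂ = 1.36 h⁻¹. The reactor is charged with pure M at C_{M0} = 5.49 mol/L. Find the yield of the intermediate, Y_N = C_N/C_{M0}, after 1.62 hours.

For first-order series with pure M initially, C_N(t) = k₁C_{M0}/(k₂−k₁)·(e^(−k₁t) − e^(−k₂t)).
e^(−k₁t) = e^(−1.03×1.62) = e^(−1.669) = 0.1885; e^(−k₂t) = e^(−2.203) = 0.1104.
C_N = 1.03×5.49/(1.36−1.03) × (0.1885−0.1104) = 17.14×0.07806 = 1.338 mol/L.
Y_N = C_N/C_{M0} = 1.338/5.49 = 0.244.

0.244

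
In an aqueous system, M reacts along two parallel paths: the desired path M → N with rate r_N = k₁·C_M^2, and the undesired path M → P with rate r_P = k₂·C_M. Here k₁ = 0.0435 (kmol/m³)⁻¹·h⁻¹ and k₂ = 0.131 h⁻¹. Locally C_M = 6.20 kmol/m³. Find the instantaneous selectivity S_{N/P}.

S_{N/P} = r_N/r_P = (k₁·C_M^2)/(k₂·C_M) = (k₁/k₂)·C_M.
= (0.0435×6.200^2) / (0.131×6.200) = 1.672/0.8122 = 2.06.
Since the desired path is higher order in M, keeping C_M high (PFR or concentrated feed) favours N.

2.06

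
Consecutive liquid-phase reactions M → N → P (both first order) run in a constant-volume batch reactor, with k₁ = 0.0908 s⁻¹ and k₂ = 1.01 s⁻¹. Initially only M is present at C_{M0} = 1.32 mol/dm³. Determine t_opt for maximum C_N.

The intermediate peaks when r₁ = r₂, i.e. k₁e^(−k₁t) = k₂e^(−k₂t), giving t_opt = ln(k₂/k₁)/(k₂−k₁).
= ln(1.01/0.0908)/(1.01−0.0908) = ln(11.12)/0.9192 = 2.409/0.9192 = 2.62 s.

2.62 s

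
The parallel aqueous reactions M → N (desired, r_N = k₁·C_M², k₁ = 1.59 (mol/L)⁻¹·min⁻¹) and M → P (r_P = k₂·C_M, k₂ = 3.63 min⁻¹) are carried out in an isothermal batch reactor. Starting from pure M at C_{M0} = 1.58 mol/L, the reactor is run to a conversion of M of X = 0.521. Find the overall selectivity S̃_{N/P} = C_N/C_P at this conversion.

0.505

C_M = C_{M0}(1−X) = 0.7568 mol/L.
Along a PFR/batch, dC_P/dC_M = −r_P/(r_N+r_P) = −k₂/(k₂+k₁·C_M).
Integrating from C_{M0} to C_M: C_P = (3.63/1.59)·ln[(3.63+1.59·1.58)/(3.63+1.59·0.757)] = 2.283·ln(6.142/4.833) = 0.5471 mol/L.
Then C_N = (C_{M0}−C_M) − C_P = 0.8232 − 0.5471 = 0.2761 mol/L.
S̃_{N/P} = C_N/C_P = 0.2761/0.5471 = 0.505.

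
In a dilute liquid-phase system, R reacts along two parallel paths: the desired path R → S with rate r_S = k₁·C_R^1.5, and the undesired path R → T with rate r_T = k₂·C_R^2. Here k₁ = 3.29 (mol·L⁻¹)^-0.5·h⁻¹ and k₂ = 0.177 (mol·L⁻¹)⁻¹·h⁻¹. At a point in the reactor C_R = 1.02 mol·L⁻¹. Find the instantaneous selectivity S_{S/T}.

18.4

S_{S/T} = r_S/r_T = (k₁·C_R^1.5)/(k₂·C_R^2) = (k₁/k₂)·C_R^-0.5.
= (3.29×1.020^1.5) / (0.177×1.020^2) = 3.389/0.1842 = 18.4.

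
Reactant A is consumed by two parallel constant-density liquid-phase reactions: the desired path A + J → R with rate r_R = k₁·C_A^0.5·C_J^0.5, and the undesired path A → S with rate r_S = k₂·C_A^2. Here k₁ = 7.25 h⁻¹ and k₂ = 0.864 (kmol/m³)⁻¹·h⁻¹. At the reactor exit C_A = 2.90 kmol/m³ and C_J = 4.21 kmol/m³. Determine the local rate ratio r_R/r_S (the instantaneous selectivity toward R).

S_{R/S} = r_R/r_S = (k₁·C_A^0.5·C_J^0.5)/(k₂·C_A^2) = (k₁/k₂)·C_A^-1.5·C_J^0.5.
= (7.25×2.900^0.5×4.210^0.5) / (0.864×2.900^2) = 25.33/7.266 = 3.49.

3.49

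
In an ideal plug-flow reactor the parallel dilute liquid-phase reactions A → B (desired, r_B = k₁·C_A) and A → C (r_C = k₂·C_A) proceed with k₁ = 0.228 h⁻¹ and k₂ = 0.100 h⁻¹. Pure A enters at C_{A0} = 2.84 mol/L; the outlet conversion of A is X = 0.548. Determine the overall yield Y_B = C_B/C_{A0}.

0.381

C_A = C_{A0}(1−X) = 1.284 mol/L.
Both paths are first order in A, so the instantaneous fraction to B is constant: dC_B/d(−C_A) = k₁/(k₁+k₂) = 0.6951.
C_B = 0.6951·(C_{A0}−C_A) = 0.6951×1.556 = 1.08 mol/L.
Y_B = C_B/C_{A0} = 1.082/2.84 = 0.381.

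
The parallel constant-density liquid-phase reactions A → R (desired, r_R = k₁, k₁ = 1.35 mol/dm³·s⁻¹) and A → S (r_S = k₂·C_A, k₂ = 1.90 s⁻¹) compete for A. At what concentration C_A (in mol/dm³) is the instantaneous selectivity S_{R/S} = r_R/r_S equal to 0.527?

S_{R/S} = (k₁/k₂)·C_A⁻¹ ⇒ C_A = (S·k₂/k₁)^(-1).
= (0.527×1.90/1.35)^(-1) = (0.7417)^(-1) = 1.35 mol/dm³.

1.35 mol/dm³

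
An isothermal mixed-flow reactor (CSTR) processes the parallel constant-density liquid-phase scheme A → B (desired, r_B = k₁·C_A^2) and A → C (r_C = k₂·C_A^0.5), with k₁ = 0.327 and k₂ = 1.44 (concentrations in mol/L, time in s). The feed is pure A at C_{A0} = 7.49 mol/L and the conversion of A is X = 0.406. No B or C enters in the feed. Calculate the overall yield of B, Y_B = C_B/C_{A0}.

Exit C_A = C_{A0}(1−X) = 7.49×0.594 = 4.449 mol/L.
A CSTR operates uniformly at the exit composition, giving r_B = 6.473 and r_C = 3.037 (each k·C_A^n at C_A = 4.449).
Fraction of consumed A going to B: r_B/(r_B+r_C) = 0.6806.
C_B = 0.6806·C_{A0}·X = 0.6806×7.49×0.406 = 2.07 mol/L; Y_B = C_B/C_{A0} = 0.276.

0.276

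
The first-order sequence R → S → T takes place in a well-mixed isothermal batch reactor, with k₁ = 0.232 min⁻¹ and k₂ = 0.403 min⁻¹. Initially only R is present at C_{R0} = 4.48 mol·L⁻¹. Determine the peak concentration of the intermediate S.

Evaluating C_S at t_opt = ln(k₂/k₁)/(k₂−k₁) gives C_{S,max}/C_{R0} = (k₁/k₂)^[k₂/(k₂−k₁)].
= (0.232/0.403)^(0.403/(0.403−0.232)) = (0.5757)^(2.357) = 0.2722.
C_{S,max} = 0.2722×4.48 = 1.22 mol·L⁻¹.

1.22 mol·L⁻¹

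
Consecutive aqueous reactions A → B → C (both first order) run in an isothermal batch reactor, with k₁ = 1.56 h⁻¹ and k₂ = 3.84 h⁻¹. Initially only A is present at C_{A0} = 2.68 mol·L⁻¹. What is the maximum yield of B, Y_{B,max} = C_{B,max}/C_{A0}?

For a first-order series the maximum intermediate yield is C_{B,max}/C_{A0} = (k₁/k₂)^[k₂/(k₂−k₁)].
= (1.56/3.84)^(3.84/(3.84−1.56)) = (0.4063)^(1.684) = 0.2193.

0.219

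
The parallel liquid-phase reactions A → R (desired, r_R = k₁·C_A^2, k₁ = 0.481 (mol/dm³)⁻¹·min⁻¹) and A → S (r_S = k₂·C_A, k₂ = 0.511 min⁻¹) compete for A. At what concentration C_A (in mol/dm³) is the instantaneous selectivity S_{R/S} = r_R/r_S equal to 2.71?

S_{R/S} = (k₁/k₂)·C_A ⇒ C_A = S·k₂/k₁.
= 2.71×0.511/0.481 = 2.88 mol/dm³.

2.88 mol/dm³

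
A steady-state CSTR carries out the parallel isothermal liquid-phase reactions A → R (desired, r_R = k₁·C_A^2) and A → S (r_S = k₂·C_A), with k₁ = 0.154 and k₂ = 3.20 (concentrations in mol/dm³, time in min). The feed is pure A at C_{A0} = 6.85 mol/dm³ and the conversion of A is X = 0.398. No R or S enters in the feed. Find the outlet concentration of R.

0.451 mol/dm³

Exit C_A = C_{A0}(1−X) = 6.85×0.602 = 4.124 mol/dm³.
A CSTR operates uniformly at the exit composition, giving r_R = 2.619 and r_S = 13.20 (each k·C_A^n at C_A = 4.124).
Fraction of consumed A going to R: r_R/(r_R+r_S) = 0.1656.
C_R = 0.1656·C_{A0}·X = 0.1656×6.85×0.398 = 0.451 mol/dm³.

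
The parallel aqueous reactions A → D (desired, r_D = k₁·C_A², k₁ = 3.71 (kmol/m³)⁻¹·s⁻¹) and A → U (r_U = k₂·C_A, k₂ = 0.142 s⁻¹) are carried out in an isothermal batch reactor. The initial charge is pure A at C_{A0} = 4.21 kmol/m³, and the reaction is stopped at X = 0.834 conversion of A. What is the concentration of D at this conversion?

3.44 kmol/m³

C_A = C_{A0}(1−X) = 0.6989 kmol/m³.
Along a PFR/batch, dC_U/dC_A = −r_U/(r_D+r_U) = −k₂/(k₂+k₁·C_A).
Integrating from C_{A0} to C_A: C_U = (0.142/3.71)·ln[(0.142+3.71·4.21)/(0.142+3.71·0.699)] = 0.03827·ln(15.76/2.735) = 0.06704 kmol/m³.
Then C_D = (C_{A0}−C_A) − C_U = 3.511 − 0.06704 = 3.444 kmol/m³.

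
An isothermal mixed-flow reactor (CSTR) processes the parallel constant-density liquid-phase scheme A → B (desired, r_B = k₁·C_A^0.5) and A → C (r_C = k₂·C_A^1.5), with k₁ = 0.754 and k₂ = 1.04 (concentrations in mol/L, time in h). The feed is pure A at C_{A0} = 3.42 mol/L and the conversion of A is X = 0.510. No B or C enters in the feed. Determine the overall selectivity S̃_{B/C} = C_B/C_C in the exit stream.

Exit C_A = C_{A0}(1−X) = 3.42×0.490 = 1.676 mol/L.
Rates in a CSTR are evaluated at the outlet concentration: r_B = 0.754×1.676^0.5 = 0.9761, r_C = 1.04×1.676^1.5 = 2.256.
Overall selectivity = C_B/C_C = r_Bτ/(r_Cτ) = r_B/r_C = 0.433.

0.433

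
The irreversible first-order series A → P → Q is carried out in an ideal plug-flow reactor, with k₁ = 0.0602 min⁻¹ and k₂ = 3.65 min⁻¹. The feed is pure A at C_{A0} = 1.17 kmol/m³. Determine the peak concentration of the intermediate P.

0.0180 kmol/m³

At the optimum, C_{P,max}/C_{A0} = (k₁/k₂)^[k₂/(k₂−k₁)].
= (0.0602/3.65)^(3.65/(3.65−0.0602)) = (0.01649)^(1.017) = 0.01540.
C_{P,max} = 0.01540×1.17 = 0.0180 kmol/m³.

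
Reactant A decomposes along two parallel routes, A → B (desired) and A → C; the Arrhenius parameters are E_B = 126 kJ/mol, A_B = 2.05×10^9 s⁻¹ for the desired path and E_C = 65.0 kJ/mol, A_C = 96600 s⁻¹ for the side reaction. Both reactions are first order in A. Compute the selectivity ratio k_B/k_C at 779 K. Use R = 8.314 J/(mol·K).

1.72

k_B/k_C = (A_B/A_C)·exp[−(E_B−E_C)/(RT)] = (A_B/A_C)·exp[(E_C−E_B)/(RT)].
(E_C−E_B)/(RT) = (65.0−126)×10³/(8.314×779) = -61000/6477 = -9.419.
k_B/k_C = (2.05×10^9/96600)·exp(-9.419) = 21222 × 8.121×10^-5 = 1.72.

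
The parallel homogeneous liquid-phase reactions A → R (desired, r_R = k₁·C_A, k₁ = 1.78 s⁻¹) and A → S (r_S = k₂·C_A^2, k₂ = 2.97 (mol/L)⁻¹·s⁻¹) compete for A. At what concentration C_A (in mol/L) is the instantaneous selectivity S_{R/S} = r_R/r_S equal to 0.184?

S_{R/S} = (k₁/k₂)·C_A⁻¹ ⇒ C_A = (S·k₂/k₁)^(-1).
= (0.184×2.97/1.78)^(-1) = (0.3070)^(-1) = 3.26 mol/L.

3.26 mol/L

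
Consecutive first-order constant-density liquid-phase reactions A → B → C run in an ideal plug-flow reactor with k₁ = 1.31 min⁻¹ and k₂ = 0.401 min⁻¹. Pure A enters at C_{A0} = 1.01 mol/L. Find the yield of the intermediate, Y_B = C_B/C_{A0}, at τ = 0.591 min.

0.473

For first-order series with pure A initially, C_B(τ) = k₁C_{A0}/(k₂−k₁)·(e^(−k₁τ) − e^(−k₂τ)).
e^(−k₁τ) = e^(−1.31×0.591) = e^(−0.7742) = 0.4611; e^(−k₂τ) = e^(−0.2370) = 0.7890.
C_B = 1.31×1.01/(0.401−1.31) × (0.4611−0.7890) = (-1.456)×(-0.3279) = 0.4773 mol/L.
Y_B = C_B/C_{A0} = 0.4773/1.01 = 0.473.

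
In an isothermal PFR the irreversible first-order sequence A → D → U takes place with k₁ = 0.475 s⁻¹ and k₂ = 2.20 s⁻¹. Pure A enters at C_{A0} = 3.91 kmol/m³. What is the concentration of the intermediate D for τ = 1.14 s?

The intermediate concentration in a first-order A→B→C sequence is C_D = k₁C_{A0}(e^(−k₁τ) − e^(−k₂τ))/(k₂−k₁).
e^(−k₁τ) = e^(−0.475×1.14) = e^(−0.5415) = 0.5819; e^(−k₂τ) = e^(−2.508) = 0.08143.
C_D = 0.475×3.91/(2.20−0.475) × (0.5819−0.08143) = 1.077×0.5004 = 0.5388 kmol/m³.

0.539 kmol/m³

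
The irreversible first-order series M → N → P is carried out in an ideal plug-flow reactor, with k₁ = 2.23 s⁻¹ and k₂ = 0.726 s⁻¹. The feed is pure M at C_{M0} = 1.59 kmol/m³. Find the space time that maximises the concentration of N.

0.746 s

For first-order series the maximum of C_N occurs at τ_opt = ln(k₂/k₁)/(k₂−k₁).
= ln(0.726/2.23)/(0.726−2.23) = ln(0.3256)/-1.504 = -1.122/-1.504 = 0.746 s.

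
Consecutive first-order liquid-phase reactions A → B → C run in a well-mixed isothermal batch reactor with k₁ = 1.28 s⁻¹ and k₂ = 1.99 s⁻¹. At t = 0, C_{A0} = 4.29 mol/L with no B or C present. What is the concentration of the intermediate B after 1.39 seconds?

For first-order series with pure A initially, C_B(t) = k₁C_{A0}/(k₂−k₁)·(e^(−k₁t) − e^(−k₂t)).
e^(−k₁t) = e^(−1.28×1.39) = e^(−1.779) = 0.1688; e^(−k₂t) = e^(−2.766) = 0.06291.
C_B = 1.28×4.29/(1.99−1.28) × (0.1688−0.06291) = 7.734×0.1059 = 0.8188 mol/L.

0.819 mol/L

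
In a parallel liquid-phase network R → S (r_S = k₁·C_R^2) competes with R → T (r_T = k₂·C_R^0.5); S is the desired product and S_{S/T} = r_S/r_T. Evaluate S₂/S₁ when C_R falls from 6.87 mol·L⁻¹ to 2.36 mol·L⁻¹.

0.201

S_{S/T} = (k₁/k₂)·C_R^1.5, so S₂/S₁ = (C_{R,2}/C_{R,1})^1.5.
= (2.36/6.87)^1.5 = (0.3435)^1.5 = 0.201.
Selectivity toward S falls as C_R falls — high-concentration operation is favoured.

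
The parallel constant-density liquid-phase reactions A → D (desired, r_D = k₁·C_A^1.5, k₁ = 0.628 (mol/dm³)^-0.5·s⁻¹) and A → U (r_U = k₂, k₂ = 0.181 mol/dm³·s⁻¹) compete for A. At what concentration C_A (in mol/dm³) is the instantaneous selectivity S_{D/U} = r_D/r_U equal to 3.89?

S_{D/U} = (k₁/k₂)·C_A^1.5 ⇒ C_A = (S·k₂/k₁)^(1/1.5).
= (3.89×0.181/0.628)^(0.6667) = (1.121)^(0.6667) = 1.08 mol/dm³.

1.08 mol/dm³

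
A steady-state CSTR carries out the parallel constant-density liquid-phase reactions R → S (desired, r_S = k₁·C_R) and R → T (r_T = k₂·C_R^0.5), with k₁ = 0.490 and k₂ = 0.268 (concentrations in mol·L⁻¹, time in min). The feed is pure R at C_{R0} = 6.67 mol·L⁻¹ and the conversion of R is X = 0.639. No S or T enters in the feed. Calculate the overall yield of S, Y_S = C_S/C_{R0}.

Exit C_R = C_{R0}(1−X) = 6.67×0.361 = 2.408 mol·L⁻¹.
In a CSTR the entire volume is at exit conditions, so r_S = 0.490×2.408 = 1.180 and r_T = 0.268×2.408^0.5 = 0.4159.
Fraction of consumed R going to S: r_S/(r_S+r_T) = 0.7394.
C_S = 0.7394·C_{R0}·X = 0.7394×6.67×0.639 = 3.15 mol·L⁻¹; Y_S = C_S/C_{R0} = 0.472.

0.472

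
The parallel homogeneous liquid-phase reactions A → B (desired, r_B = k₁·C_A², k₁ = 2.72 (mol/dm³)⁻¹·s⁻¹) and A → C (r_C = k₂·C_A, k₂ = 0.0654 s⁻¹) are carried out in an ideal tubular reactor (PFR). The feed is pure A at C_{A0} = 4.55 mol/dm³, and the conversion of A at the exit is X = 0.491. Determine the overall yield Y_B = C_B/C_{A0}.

C_A = C_{A0}(1−X) = 2.316 mol/dm³.
Along a PFR/batch, dC_C/dC_A = −r_C/(r_B+r_C) = −k₂/(k₂+k₁·C_A).
Integrating from C_{A0} to C_A: C_C = (0.0654/2.72)·ln[(0.0654+2.72·4.55)/(0.0654+2.72·2.32)] = 0.02404·ln(12.44/6.365) = 0.01612 mol/dm³.
Then C_B = (C_{A0}−C_A) − C_C = 2.234 − 0.01612 = 2.218 mol/dm³.
Y_B = C_B/C_{A0} = 2.218/4.55 = 0.487.

0.487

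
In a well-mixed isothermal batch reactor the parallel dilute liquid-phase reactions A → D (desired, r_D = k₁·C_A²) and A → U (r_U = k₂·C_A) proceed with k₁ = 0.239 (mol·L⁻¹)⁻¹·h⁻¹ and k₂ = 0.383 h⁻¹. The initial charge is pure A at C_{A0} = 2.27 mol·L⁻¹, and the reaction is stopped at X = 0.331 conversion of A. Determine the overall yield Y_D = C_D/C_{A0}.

0.179

C_A = C_{A0}(1−X) = 1.519 mol·L⁻¹.
Along a PFR/batch, dC_U/dC_A = −r_U/(r_D+r_U) = −k₂/(k₂+k₁·C_A).
Integrating from C_{A0} to C_A: C_U = (0.383/0.239)·ln[(0.383+0.239·2.27)/(0.383+0.239·1.52)] = 1.603·ln(0.9255/0.7460) = 0.3457 mol·L⁻¹.
Then C_D = (C_{A0}−C_A) − C_U = 0.7514 − 0.3457 = 0.4057 mol·L⁻¹.
Y_D = C_D/C_{A0} = 0.4057/2.27 = 0.179.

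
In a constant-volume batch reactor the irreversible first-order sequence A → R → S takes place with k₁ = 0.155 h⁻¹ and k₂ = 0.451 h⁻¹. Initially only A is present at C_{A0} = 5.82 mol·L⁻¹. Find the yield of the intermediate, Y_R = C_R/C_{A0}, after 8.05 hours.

For first-order series with pure A initially, C_R(t) = k₁C_{A0}/(k₂−k₁)·(e^(−k₁t) − e^(−k₂t)).
e^(−k₁t) = e^(−0.155×8.05) = e^(−1.248) = 0.2872; e^(−k₂t) = e^(−3.631) = 0.02650.
C_R = 0.155×5.82/(0.451−0.155) × (0.2872−0.02650) = 3.048×0.2606 = 0.7944 mol·L⁻¹.
Y_R = C_R/C_{A0} = 0.7944/5.82 = 0.136.

0.136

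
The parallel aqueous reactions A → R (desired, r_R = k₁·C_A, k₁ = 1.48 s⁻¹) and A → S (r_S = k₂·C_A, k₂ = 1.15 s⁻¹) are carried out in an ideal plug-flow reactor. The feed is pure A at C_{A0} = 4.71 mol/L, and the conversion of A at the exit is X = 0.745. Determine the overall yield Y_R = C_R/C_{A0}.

C_A = C_{A0}(1−X) = 1.201 mol/L.
Both paths are first order in A, so the instantaneous fraction to R is constant: dC_R/d(−C_A) = k₁/(k₁+k₂) = 0.5627.
C_R = 0.5627·(C_{A0}−C_A) = 0.5627×3.509 = 1.97 mol/L.
Y_R = C_R/C_{A0} = 1.975/4.71 = 0.419.

0.419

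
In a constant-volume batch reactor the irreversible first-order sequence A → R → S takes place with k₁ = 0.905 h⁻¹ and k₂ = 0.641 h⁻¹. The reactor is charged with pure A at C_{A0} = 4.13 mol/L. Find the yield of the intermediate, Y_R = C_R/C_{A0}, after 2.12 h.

0.378

Solving the coupled first-order balances gives C_R(t) = [k₁/(k₂−k₁)]·C_{A0}·(e^(−k₁t) − e^(−k₂t)).
e^(−k₁t) = e^(−0.905×2.12) = e^(−1.919) = 0.1468; e^(−k₂t) = e^(−1.359) = 0.2569.
C_R = 0.905×4.13/(0.641−0.905) × (0.1468−0.2569) = (-14.16)×(-0.1101) = 1.559 mol/L.
Y_R = C_R/C_{A0} = 1.559/4.13 = 0.378.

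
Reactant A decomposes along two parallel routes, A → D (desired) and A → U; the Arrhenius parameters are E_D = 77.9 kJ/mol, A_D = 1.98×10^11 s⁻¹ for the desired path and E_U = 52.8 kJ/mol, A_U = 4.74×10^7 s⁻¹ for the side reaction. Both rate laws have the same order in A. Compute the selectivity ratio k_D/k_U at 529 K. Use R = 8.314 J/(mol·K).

Since both paths have the same order in A, the concentration cancels and S_{D/U} = k_D/k_U = (A_D/A_U)·exp[(E_U−E_D)/(RT)].
(E_U−E_D)/(RT) = (52.8−77.9)×10³/(8.314×529) = -25100/4398 = -5.707.
k_D/k_U = (1.98×10^11/4.74×10^7)·exp(-5.707) = 4177 × 0.003323 = 13.9.
Since E_D > E_U, raising the temperature improves selectivity toward D.

13.9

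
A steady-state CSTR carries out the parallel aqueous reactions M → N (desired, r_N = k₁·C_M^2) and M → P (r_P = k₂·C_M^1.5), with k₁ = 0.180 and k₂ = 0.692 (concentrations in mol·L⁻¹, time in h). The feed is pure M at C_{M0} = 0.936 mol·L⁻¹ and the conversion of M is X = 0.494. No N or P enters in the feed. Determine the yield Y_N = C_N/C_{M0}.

0.0750

Exit C_M = C_{M0}(1−X) = 0.936×0.506 = 0.4736 mol·L⁻¹.
A CSTR operates uniformly at the exit composition, giving r_N = 0.04038 and r_P = 0.2256 (each k·C_M^n at C_M = 0.4736).
Fraction of consumed M going to N: r_N/(r_N+r_P) = 0.1518.
C_N = 0.1518·C_{M0}·X = 0.1518×0.936×0.494 = 0.0702 mol·L⁻¹; Y_N = C_N/C_{M0} = 0.0750.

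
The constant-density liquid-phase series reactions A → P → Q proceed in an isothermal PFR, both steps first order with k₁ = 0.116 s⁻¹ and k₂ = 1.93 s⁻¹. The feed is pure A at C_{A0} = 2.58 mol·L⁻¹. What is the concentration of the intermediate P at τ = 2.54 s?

0.122 mol·L⁻¹

The intermediate concentration in a first-order A→B→C sequence is C_P = k₁C_{A0}(e^(−k₁τ) − e^(−k₂τ))/(k₂−k₁).
e^(−k₁τ) = e^(−0.116×2.54) = e^(−0.2946) = 0.7448; e^(−k₂τ) = e^(−4.902) = 0.007430.
C_P = 0.116×2.58/(1.93−0.116) × (0.7448−0.007430) = 0.1650×0.7374 = 0.1217 mol·L⁻¹.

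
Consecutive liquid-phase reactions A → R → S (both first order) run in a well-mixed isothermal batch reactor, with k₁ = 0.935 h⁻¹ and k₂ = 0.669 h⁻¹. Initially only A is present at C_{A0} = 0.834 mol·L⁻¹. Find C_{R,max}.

For a first-order series the maximum intermediate yield is C_{R,max}/C_{A0} = (k₁/k₂)^[k₂/(k₂−k₁)].
= (0.935/0.669)^(0.669/(0.669−0.935)) = (1.398)^(-2.515) = 0.4309.
C_{R,max} = 0.4309×0.834 = 0.359 mol·L⁻¹.

0.359 mol·L⁻¹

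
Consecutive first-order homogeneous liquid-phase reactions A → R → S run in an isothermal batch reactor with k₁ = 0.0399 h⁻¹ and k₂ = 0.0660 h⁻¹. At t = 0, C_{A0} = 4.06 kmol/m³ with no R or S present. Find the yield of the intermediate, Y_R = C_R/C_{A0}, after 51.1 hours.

0.147

Solving the coupled first-order balances gives C_R(t) = [k₁/(k₂−k₁)]·C_{A0}·(e^(−k₁t) − e^(−k₂t)).
e^(−k₁t) = e^(−0.0399×51.1) = e^(−2.039) = 0.1302; e^(−k₂t) = e^(−3.373) = 0.03430.
C_R = 0.0399×4.06/(0.0660−0.0399) × (0.1302−0.03430) = 6.207×0.09587 = 0.5951 kmol/m³.
Y_R = C_R/C_{A0} = 0.5951/4.06 = 0.147.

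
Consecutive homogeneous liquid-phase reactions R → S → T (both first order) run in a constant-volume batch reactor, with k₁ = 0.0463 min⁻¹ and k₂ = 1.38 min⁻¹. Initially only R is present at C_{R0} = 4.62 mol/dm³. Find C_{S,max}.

For a first-order series the maximum intermediate yield is C_{S,max}/C_{R0} = (k₁/k₂)^[k₂/(k₂−k₁)].
= (0.0463/1.38)^(1.38/(1.38−0.0463)) = (0.03355)^(1.035) = 0.02982.
C_{S,max} = 0.02982×4.62 = 0.138 mol/dm³.

0.138 mol/dm³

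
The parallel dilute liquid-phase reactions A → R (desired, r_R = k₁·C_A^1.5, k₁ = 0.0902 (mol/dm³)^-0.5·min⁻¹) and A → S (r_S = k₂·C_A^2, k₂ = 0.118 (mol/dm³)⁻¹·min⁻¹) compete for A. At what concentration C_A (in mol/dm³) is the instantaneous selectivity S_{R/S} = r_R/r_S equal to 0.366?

S_{R/S} = (k₁/k₂)·C_A^-0.5 ⇒ C_A = (S·k₂/k₁)^(-2).
= (0.366×0.118/0.0902)^(-2) = (0.4788)^(-2) = 4.36 mol/dm³.

4.36 mol/dm³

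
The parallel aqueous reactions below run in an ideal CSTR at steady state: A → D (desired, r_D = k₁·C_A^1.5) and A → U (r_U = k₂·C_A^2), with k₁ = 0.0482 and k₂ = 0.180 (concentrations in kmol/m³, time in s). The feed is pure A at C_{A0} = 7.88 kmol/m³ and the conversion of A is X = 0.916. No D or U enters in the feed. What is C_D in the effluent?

1.79 kmol/m³

Exit C_A = C_{A0}(1−X) = 7.88×0.0840 = 0.6619 kmol/m³.
Rates in a CSTR are evaluated at the outlet concentration: r_D = 0.0482×0.6619^1.5 = 0.02596, r_U = 0.180×0.6619^2 = 0.07886.
Fraction of consumed A going to D: r_D/(r_D+r_U) = 0.2476.
C_D = 0.2476·C_{A0}·X = 0.2476×7.88×0.916 = 1.79 kmol/m³.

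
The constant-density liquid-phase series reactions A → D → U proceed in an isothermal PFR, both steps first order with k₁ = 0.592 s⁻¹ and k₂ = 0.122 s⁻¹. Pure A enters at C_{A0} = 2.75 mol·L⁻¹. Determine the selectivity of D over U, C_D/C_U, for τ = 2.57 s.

The intermediate concentration in a first-order A→B→C sequence is C_D = k₁C_{A0}(e^(−k₁τ) − e^(−k₂τ))/(k₂−k₁).
e^(−k₁τ) = e^(−0.592×2.57) = e^(−1.521) = 0.2184; e^(−k₂τ) = e^(−0.3135) = 0.7309.
C_D = 0.592×2.75/(0.122−0.592) × (0.2184−0.7309) = (-3.464)×(-0.5125) = 1.775 mol·L⁻¹.
C_A = C_{A0}e^(−k₁τ) = 0.6006 mol·L⁻¹, so C_U = C_{A0}−C_A−C_D = 0.3743 mol·L⁻¹; C_D/C_U = 4.74.

4.74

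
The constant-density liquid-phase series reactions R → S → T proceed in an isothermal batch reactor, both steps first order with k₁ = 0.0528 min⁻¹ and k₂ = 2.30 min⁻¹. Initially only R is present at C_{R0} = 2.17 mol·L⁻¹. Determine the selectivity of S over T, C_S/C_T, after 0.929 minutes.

Solving the coupled first-order balances gives C_S(t) = [k₁/(k₂−k₁)]·C_{R0}·(e^(−k₁t) − e^(−k₂t)).
e^(−k₁t) = e^(−0.0528×0.929) = e^(−0.04905) = 0.9521; e^(−k₂t) = e^(−2.137) = 0.1180.
C_S = 0.0528×2.17/(2.30−0.0528) × (0.9521−0.1180) = 0.05099×0.8341 = 0.04253 mol·L⁻¹.
C_R = C_{R0}e^(−k₁t) = 2.066 mol·L⁻¹, so C_T = C_{R0}−C_R−C_S = 0.06135 mol·L⁻¹; C_S/C_T = 0.693.

0.693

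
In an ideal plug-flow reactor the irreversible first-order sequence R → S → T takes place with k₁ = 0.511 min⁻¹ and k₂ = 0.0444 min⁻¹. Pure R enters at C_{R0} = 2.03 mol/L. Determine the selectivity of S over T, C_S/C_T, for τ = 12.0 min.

1.79

Solving the coupled first-order balances gives C_S(τ) = [k₁/(k₂−k₁)]·C_{R0}·(e^(−k₁τ) − e^(−k₂τ)).
e^(−k₁τ) = e^(−0.511×12.0) = e^(−6.132) = 0.002172; e^(−k₂τ) = e^(−0.5328) = 0.5870.
C_S = 0.511×2.03/(0.0444−0.511) × (0.002172−0.5870) = (-2.223)×(-0.5848) = 1.300 mol/L.
C_R = C_{R0}e^(−k₁τ) = 0.004410 mol/L, so C_T = C_{R0}−C_R−C_S = 0.7255 mol/L; C_S/C_T = 1.79.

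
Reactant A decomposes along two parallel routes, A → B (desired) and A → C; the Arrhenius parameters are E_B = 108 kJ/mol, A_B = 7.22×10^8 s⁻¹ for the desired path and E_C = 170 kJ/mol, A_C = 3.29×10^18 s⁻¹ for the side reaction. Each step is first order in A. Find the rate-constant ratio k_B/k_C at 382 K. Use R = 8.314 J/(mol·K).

Since both paths have the same order in A, the concentration cancels and S_{B/C} = k_B/k_C = (A_B/A_C)·exp[(E_C−E_B)/(RT)].
(E_C−E_B)/(RT) = (170−108)×10³/(8.314×382) = 62000/3176 = 19.52.
k_B/k_C = (7.22×10^8/3.29×10^18)·exp(19.52) = 2.195×10^-10 × 3.007×10^8 = 0.0660.

0.0660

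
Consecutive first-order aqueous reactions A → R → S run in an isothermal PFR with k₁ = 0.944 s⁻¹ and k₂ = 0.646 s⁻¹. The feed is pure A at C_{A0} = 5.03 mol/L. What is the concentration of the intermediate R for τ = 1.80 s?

2.07 mol/L

The intermediate concentration in a first-order A→B→C sequence is C_R = k₁C_{A0}(e^(−k₁τ) − e^(−k₂τ))/(k₂−k₁).
e^(−k₁τ) = e^(−0.944×1.80) = e^(−1.699) = 0.1828; e^(−k₂τ) = e^(−1.163) = 0.3126.
C_R = 0.944×5.03/(0.646−0.944) × (0.1828−0.3126) = (-15.93)×(-0.1298) = 2.068 mol/L.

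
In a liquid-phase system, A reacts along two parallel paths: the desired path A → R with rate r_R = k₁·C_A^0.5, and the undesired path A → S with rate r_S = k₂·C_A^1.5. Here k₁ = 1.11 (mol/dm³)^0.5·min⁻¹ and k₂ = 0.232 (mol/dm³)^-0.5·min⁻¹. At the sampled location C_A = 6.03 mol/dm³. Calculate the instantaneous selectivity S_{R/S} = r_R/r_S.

0.793

S_{R/S} = r_R/r_S = (k₁·C_A^0.5)/(k₂·C_A^1.5) = (k₁/k₂)·C_A⁻¹.
= (1.11×6.030^0.5) / (0.232×6.030^1.5) = 2.726/3.435 = 0.793.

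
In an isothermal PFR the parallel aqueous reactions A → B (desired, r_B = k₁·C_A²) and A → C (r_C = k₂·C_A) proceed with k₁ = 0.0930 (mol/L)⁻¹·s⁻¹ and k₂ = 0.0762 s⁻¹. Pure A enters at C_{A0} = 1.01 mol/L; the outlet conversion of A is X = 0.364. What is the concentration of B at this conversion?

0.184 mol/L

C_A = C_{A0}(1−X) = 0.6424 mol/L.
Along a PFR/batch, dC_C/dC_A = −r_C/(r_B+r_C) = −k₂/(k₂+k₁·C_A).
Integrating from C_{A0} to C_A: C_C = (0.0762/0.0930)·ln[(0.0762+0.0930·1.01)/(0.0762+0.0930·0.642)] = 0.8194·ln(0.1701/0.1359) = 0.1838 mol/L.
Then C_B = (C_{A0}−C_A) − C_C = 0.3676 − 0.1838 = 0.1838 mol/L.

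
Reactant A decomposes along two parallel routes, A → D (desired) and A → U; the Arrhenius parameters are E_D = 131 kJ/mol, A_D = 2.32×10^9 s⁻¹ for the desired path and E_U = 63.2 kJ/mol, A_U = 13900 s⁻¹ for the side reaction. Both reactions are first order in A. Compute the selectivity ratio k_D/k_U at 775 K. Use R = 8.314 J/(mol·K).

k_D/k_U = (A_D/A_U)·exp[−(E_D−E_U)/(RT)] = (A_D/A_U)·exp[(E_U−E_D)/(RT)].
(E_U−E_D)/(RT) = (63.2−131)×10³/(8.314×775) = -67800/6443 = -10.52.
k_D/k_U = (2.32×10^9/13900)·exp(-10.52) = 1.669×10^5 × 2.692×10^-5 = 4.49.
Since E_D > E_U, raising the temperature improves selectivity toward D.

4.49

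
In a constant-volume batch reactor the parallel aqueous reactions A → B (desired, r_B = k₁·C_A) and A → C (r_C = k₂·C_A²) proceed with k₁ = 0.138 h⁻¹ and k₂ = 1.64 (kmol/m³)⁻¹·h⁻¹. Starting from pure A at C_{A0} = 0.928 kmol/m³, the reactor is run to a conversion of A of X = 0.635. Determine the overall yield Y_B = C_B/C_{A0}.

C_A = C_{A0}(1−X) = 0.3387 kmol/m³.
Along a PFR/batch, dC_B/dC_A = −r_B/(r_B+r_C) = −k₁/(k₁+k₂·C_A).
Integrating from C_{A0} to C_A: C_B = (0.138/1.64)·ln[(0.138+1.64·0.928)/(0.138+1.64·0.339)] = 0.08415·ln(1.660/0.6935) = 0.07344 kmol/m³.
Y_B = C_B/C_{A0} = 0.07344/0.928 = 0.0791.

0.0791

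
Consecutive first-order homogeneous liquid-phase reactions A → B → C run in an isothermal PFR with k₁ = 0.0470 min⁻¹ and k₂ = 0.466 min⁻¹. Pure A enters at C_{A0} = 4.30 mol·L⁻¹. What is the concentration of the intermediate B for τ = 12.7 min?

0.264 mol·L⁻¹

The intermediate concentration in a first-order A→B→C sequence is C_B = k₁C_{A0}(e^(−k₁τ) − e^(−k₂τ))/(k₂−k₁).
e^(−k₁τ) = e^(−0.0470×12.7) = e^(−0.5969) = 0.5505; e^(−k₂τ) = e^(−5.918) = 0.002690.
C_B = 0.0470×4.30/(0.466−0.0470) × (0.5505−0.002690) = 0.4823×0.5478 = 0.2642 mol·L⁻¹.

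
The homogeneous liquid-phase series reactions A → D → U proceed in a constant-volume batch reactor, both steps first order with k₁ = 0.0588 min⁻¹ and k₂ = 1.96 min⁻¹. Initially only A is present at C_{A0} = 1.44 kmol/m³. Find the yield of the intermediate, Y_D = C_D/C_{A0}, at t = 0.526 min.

The intermediate concentration in a first-order A→B→C sequence is C_D = k₁C_{A0}(e^(−k₁t) − e^(−k₂t))/(k₂−k₁).
e^(−k₁t) = e^(−0.0588×0.526) = e^(−0.03093) = 0.9695; e^(−k₂t) = e^(−1.031) = 0.3567.
C_D = 0.0588×1.44/(1.96−0.0588) × (0.9695−0.3567) = 0.04454×0.6129 = 0.02730 kmol/m³.
Y_D = C_D/C_{A0} = 0.02730/1.44 = 0.0190.

0.0190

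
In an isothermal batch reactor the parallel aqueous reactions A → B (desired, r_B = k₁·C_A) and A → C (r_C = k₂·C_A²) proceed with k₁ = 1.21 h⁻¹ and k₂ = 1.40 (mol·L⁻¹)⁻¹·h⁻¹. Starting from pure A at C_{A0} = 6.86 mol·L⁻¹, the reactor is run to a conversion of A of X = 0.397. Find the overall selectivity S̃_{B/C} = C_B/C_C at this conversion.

C_A = C_{A0}(1−X) = 4.137 mol·L⁻¹.
Along a PFR/batch, dC_B/dC_A = −r_B/(r_B+r_C) = −k₁/(k₁+k₂·C_A).
Integrating from C_{A0} to C_A: C_B = (1.21/1.40)·ln[(1.21+1.40·6.86)/(1.21+1.40·4.14)] = 0.8643·ln(10.81/7.001) = 0.3758 mol·L⁻¹.
C_C = (C_{A0}−C_A)−C_B = 2.348 mol·L⁻¹; S̃_{B/C} = 0.3758/2.348 = 0.160.

0.160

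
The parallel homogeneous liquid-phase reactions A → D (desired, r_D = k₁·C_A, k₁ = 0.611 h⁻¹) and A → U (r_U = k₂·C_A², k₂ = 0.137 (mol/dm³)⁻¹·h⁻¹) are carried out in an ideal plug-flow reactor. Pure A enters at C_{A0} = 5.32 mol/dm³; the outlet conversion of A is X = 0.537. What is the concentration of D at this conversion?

C_A = C_{A0}(1−X) = 2.463 mol/dm³.
Along a PFR/batch, dC_D/dC_A = −r_D/(r_D+r_U) = −k₁/(k₁+k₂·C_A).
Integrating from C_{A0} to C_A: C_D = (0.611/0.137)·ln[(0.611+0.137·5.32)/(0.611+0.137·2.46)] = 4.460·ln(1.340/0.9485) = 1.541 mol/dm³.

1.54 mol/dm³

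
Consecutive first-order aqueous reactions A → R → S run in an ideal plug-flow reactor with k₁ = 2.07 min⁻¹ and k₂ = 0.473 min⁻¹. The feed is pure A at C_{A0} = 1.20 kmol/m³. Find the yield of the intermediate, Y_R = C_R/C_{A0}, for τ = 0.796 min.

Solving the coupled first-order balances gives C_R(τ) = [k₁/(k₂−k₁)]·C_{A0}·(e^(−k₁τ) − e^(−k₂τ)).
e^(−k₁τ) = e^(−2.07×0.796) = e^(−1.648) = 0.1925; e^(−k₂τ) = e^(−0.3765) = 0.6863.
C_R = 2.07×1.20/(0.473−2.07) × (0.1925−0.6863) = (-1.555)×(-0.4938) = 0.7680 kmol/m³.
Y_R = C_R/C_{A0} = 0.7680/1.20 = 0.640.

0.640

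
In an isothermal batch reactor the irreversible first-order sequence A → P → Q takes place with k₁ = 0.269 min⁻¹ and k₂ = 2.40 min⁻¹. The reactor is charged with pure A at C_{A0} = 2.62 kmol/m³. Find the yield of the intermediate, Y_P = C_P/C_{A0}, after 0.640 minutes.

For first-order series with pure A initially, C_P(t) = k₁C_{A0}/(k₂−k₁)·(e^(−k₁t) − e^(−k₂t)).
e^(−k₁t) = e^(−0.269×0.640) = e^(−0.1722) = 0.8418; e^(−k₂t) = e^(−1.536) = 0.2152.
C_P = 0.269×2.62/(2.40−0.269) × (0.8418−0.2152) = 0.3307×0.6266 = 0.2072 kmol/m³.
Y_P = C_P/C_{A0} = 0.2072/2.62 = 0.0791.

0.0791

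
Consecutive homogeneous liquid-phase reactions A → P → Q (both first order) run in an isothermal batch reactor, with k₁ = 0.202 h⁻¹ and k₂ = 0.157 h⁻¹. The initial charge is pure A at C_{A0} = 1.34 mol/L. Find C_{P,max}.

0.556 mol/L

Evaluating C_P at t_opt = ln(k₂/k₁)/(k₂−k₁) gives C_{P,max}/C_{A0} = (k₁/k₂)^[k₂/(k₂−k₁)].
= (0.202/0.157)^(0.157/(0.157−0.202)) = (1.287)^(-3.489) = 0.4151.
C_{P,max} = 0.4151×1.34 = 0.556 mol/L.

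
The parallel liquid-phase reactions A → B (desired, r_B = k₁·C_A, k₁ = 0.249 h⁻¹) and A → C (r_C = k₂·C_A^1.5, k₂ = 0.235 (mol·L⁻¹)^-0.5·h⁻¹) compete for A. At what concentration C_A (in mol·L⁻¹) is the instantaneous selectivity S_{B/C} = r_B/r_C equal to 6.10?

0.0302 mol·L⁻¹

S_{B/C} = (k₁/k₂)·C_A^-0.5 ⇒ C_A = (S·k₂/k₁)^(-2).
= (6.10×0.235/0.249)^(-2) = (5.757)^(-2) = 0.0302 mol·L⁻¹.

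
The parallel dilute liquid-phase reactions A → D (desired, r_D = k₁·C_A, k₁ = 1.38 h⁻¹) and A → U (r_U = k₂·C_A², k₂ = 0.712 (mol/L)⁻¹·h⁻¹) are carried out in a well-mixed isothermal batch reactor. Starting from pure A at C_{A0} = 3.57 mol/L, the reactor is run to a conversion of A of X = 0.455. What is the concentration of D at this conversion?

0.677 mol/L

C_A = C_{A0}(1−X) = 1.946 mol/L.
Along a PFR/batch, dC_D/dC_A = −r_D/(r_D+r_U) = −k₁/(k₁+k₂·C_A).
Integrating from C_{A0} to C_A: C_D = (1.38/0.712)·ln[(1.38+0.712·3.57)/(1.38+0.712·1.95)] = 1.938·ln(3.922/2.765) = 0.6772 mol/L.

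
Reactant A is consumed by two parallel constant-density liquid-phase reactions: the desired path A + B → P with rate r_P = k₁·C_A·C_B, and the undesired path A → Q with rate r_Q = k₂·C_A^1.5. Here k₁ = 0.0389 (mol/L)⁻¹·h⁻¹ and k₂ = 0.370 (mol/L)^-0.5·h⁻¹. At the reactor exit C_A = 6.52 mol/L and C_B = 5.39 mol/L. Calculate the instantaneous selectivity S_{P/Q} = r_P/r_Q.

0.222

S_{P/Q} = r_P/r_Q = (k₁·C_A·C_B)/(k₂·C_A^1.5) = (k₁/k₂)·C_A^-0.5·C_B.
= (0.0389×6.520×5.390) / (0.370×6.520^1.5) = 1.367/6.160 = 0.222.
The undesired path is higher order in A, so low C_A (CSTR or dilute feed) favours P.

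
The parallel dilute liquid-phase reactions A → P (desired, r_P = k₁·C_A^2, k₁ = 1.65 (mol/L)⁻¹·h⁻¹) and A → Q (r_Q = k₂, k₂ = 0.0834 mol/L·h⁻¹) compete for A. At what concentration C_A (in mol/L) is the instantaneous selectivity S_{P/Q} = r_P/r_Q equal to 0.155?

0.0885 mol/L

S_{P/Q} = (k₁/k₂)·C_A^2 ⇒ C_A = (S·k₂/k₁)^(0.5).
= (0.155×0.0834/1.65)^(0.5) = (0.007835)^(0.5) = 0.0885 mol/L.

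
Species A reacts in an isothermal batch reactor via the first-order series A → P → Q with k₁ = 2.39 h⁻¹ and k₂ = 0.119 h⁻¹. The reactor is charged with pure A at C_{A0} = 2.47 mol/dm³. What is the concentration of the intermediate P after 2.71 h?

1.88 mol/dm³

For first-order series with pure A initially, C_P(t) = k₁C_{A0}/(k₂−k₁)·(e^(−k₁t) − e^(−k₂t)).
e^(−k₁t) = e^(−2.39×2.71) = e^(−6.477) = 0.001539; e^(−k₂t) = e^(−0.3225) = 0.7243.
C_P = 2.39×2.47/(0.119−2.39) × (0.001539−0.7243) = (-2.599)×(-0.7228) = 1.879 mol/dm³.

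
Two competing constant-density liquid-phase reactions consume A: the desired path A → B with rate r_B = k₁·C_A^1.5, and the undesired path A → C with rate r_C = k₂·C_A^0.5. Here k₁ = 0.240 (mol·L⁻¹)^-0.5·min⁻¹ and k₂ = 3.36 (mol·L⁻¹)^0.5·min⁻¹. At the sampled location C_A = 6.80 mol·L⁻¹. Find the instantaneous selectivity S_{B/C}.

0.486

S_{B/C} = r_B/r_C = (k₁·C_A^1.5)/(k₂·C_A^0.5) = (k₁/k₂)·C_A.
= (0.240×6.800^1.5) / (3.36×6.800^0.5) = 4.256/8.762 = 0.486.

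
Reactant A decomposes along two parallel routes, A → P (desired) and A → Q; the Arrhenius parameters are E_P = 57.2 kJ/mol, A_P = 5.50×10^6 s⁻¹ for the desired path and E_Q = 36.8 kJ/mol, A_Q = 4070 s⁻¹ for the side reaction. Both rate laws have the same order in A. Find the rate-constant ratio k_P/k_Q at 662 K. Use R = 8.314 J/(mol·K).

33.2

With equal orders, S_{P/Q} = k_P/k_Q = (A_P/A_Q)·exp[(E_Q−E_P)/(RT)].
(E_Q−E_P)/(RT) = (36.8−57.2)×10³/(8.314×662) = -20400/5504 = -3.706.
k_P/k_Q = (5.50×10^6/4070)·exp(-3.706) = 1351 × 0.02456 = 33.2.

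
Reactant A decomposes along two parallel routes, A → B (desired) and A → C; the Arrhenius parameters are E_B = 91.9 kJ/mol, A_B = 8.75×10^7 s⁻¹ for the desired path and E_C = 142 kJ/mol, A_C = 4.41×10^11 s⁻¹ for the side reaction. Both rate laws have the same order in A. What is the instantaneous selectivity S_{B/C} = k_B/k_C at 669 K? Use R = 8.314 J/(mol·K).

With equal orders, S_{B/C} = k_B/k_C = (A_B/A_C)·exp[(E_C−E_B)/(RT)].
(E_C−E_B)/(RT) = (142−91.9)×10³/(8.314×669) = 50100/5562 = 9.007.
k_B/k_C = (8.75×10^7/4.41×10^11)·exp(9.007) = 1.984×10^-4 × 8164 = 1.62.

1.62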